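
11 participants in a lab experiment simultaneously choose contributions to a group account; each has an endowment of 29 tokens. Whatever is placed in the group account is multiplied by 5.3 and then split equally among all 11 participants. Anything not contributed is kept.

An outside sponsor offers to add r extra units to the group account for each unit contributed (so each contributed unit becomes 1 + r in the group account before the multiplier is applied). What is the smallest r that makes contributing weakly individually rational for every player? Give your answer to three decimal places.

With matching at rate r, one contributed unit becomes (1 + r) in the group account and returns 5.3 × (1 + r) / 11 to the contributor.
Setting this equal to 1: 1 + r = 11/5.3 = 2.0755.
So the minimum matching rate is r = 2.0755 − 1 = 1.075.

1.075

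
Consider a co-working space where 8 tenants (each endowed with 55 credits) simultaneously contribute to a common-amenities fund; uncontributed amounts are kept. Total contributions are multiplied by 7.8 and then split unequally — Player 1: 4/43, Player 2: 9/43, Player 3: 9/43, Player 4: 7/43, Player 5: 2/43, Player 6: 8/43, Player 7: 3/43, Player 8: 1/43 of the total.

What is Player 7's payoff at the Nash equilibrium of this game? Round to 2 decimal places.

Player j's private return per contributed unit is 7.8 × (j's share). Contributing is weakly dominant for j when that share is at least 1/7.8 = 0.1282, and contributing 0 is dominant otherwise.
Player 2, Player 3, Player 4 and Player 6 are above the threshold, contributing 55 each; the remaining 4 contribute 0. Total contributed: 220.
Player 7 keeps 55 and receives 7.8 × 220 × 3/43 = 119.72 from the common-amenities fund, for a payoff of 174.72.

174.72 credits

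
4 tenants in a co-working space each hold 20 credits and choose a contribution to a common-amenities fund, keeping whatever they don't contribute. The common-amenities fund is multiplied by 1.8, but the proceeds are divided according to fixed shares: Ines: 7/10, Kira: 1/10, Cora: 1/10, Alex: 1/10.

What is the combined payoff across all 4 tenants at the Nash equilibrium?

96.00 credits

Player j's private return per contributed unit is 1.8 × (j's share). Contributing is weakly dominant for j when that share is at least 1/1.8 = 0.5556, and contributing 0 is dominant otherwise.
Only Ines (7/10) clears that bar, contributing 20; the remaining 3 contribute 0. Total contributed: 20.
The common-amenities fund pays out 1.8 × 20 = 36.00 in total (split across the unequal shares, but the aggregate is all that matters for the group sum).
The 3 free-riders keep 20 each, adding 60. Group total = 60 + 36.00 = 96.00.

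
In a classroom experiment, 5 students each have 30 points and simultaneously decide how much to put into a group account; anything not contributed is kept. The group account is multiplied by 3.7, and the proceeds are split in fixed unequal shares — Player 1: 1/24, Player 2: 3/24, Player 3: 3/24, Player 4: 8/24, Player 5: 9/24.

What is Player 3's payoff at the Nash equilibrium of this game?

57.75 points

Each unit j contributes comes back to j as 3.7 × (j's share), so j prefers to contribute only if that share exceeds 1/3.7 = 0.2703; otherwise keeping the unit dominates.
Player 4 and Player 5 are above the threshold, contributing 30 each; the remaining 3 contribute 0. Total contributed: 60.
Player 3 keeps 30 and receives 3.7 × 60 × 3/24 = 27.75 from the group account, for a payoff of 57.75.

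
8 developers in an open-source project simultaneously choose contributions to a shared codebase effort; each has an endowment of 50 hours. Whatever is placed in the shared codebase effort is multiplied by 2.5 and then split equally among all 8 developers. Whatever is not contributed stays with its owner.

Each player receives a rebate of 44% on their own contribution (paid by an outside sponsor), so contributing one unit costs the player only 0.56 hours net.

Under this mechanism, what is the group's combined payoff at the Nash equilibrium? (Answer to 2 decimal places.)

With the mechanism, a contributed unit returns (2.5/8) / 0.56 = 0.5580 per unit of net cost — still below 1 — so contributing 0 remains dominant for every player.
Everyone keeps their endowment and the group total is 8 × 50 = 400.

400.00 hours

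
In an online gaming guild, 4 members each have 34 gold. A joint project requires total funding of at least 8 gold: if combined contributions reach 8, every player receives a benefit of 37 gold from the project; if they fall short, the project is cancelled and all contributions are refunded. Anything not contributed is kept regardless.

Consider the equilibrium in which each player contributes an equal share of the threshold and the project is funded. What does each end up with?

Equal share of the threshold: 8/4 = 2.
At this profile no one gains by cutting their contribution: any cut drops the total below 8, the project is cancelled, contributions are refunded, and the deviator ends with 34, which is less than 34 − 2 + 37 = 69. Contributing more than 2 just wastes the excess. So contributing exactly 2 is a best response.
Each player's payoff: 34 − 2 + 37 = 69.

69 gold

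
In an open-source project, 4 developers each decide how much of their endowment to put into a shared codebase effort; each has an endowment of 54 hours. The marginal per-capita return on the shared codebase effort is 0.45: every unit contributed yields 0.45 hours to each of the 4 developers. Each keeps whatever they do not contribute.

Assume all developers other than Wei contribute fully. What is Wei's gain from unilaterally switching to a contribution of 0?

29.70 hours

Switching from a contribution of 54 to 0 lets Wei keep an extra 54 hours, but lowers the shared codebase effort by 54, which costs Wei their own share of that drop: 0.45 × 54 = 24.30.
Net gain = 54 − 24.30 = 29.70. The private return per contributed unit (0.45) is below 1, so free-riding is indeed the best response regardless of what the others do.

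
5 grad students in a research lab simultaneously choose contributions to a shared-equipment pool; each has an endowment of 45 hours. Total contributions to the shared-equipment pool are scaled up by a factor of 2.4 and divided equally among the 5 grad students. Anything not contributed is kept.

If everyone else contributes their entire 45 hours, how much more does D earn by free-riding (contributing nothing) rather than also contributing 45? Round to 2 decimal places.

Switching from a contribution of 45 to 0 lets D keep an extra 45 hours, but lowers the shared-equipment pool by 45, which costs D their own share of that drop: 2.4/5 × 45 = 21.60.
Net gain = 45 − 21.60 = 23.40. The private return per contributed unit (0.4800) is below 1, so free-riding is indeed the best response regardless of what the others do.

23.40 hours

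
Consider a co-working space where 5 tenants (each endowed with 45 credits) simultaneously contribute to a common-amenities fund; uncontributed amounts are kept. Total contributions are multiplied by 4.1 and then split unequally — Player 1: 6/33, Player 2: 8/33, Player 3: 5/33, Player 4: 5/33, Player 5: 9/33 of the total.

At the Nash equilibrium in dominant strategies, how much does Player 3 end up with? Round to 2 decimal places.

72.95 credits

A player with share s gets back 4.1·s per unit contributed, so full contribution is dominant for anyone with s > 1/4.1 = 0.2439 and zero contribution is dominant for anyone below.
Only Player 5 (9/33) clears that bar, contributing 45; the remaining 4 contribute 0. Total contributed: 45.
Player 3 keeps 45 and receives 4.1 × 45 × 5/33 = 27.95 from the common-amenities fund, for a payoff of 72.95.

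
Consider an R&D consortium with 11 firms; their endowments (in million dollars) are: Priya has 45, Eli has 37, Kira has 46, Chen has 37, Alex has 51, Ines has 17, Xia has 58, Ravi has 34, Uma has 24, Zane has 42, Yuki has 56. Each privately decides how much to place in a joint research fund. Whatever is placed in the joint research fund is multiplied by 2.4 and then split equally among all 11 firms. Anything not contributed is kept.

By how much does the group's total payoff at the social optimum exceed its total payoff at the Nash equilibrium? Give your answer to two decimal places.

625.80 million dollars

The private return per contributed unit is 2.4/11 = 0.2182 < 1 for every player regardless of endowment, so the Nash equilibrium is zero contribution and the group total is Σ E_j = 45 + 37 + 46 + 37 + 51 + 17 + 58 + 34 + 24 + 42 + 56 = 447.
Each contributed unit returns 2.400 to the group, so the social optimum is full contribution by everyone: group total = 2.400 × 447 = 1072.80.
Efficiency loss = (2.400 − 1) × 447 = 625.80.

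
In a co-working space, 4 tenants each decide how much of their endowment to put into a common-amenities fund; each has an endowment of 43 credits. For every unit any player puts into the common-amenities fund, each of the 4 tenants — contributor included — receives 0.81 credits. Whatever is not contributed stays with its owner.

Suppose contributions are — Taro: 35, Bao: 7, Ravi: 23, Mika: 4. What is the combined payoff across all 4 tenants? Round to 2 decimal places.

Total contributed: 35 + 7 + 23 + 4 = 69; total kept: 4 × 43 − 69 = 103.
The common-amenities fund pays out 0.81 × 4 × 69 = 223.56 in aggregate.
Group total = 103 + 223.56 = 326.56.

326.56 credits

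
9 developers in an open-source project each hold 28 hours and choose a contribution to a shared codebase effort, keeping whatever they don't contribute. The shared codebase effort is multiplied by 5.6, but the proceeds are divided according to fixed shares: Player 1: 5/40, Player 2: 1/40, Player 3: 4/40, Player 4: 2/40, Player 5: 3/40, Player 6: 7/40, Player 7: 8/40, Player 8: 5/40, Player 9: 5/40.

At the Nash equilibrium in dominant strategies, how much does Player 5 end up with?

39.76 hours

Each unit j contributes comes back to j as 5.6 × (j's share), so j prefers to contribute only if that share exceeds 1/5.6 = 0.1786; otherwise keeping the unit dominates.
The only share above 0.1786 is Player 7's 8/40, contributing 28; the remaining 8 contribute 0. Total contributed: 28.
Player 5 keeps 28 and receives 5.6 × 28 × 3/40 = 11.76 from the shared codebase effort, for a payoff of 39.76.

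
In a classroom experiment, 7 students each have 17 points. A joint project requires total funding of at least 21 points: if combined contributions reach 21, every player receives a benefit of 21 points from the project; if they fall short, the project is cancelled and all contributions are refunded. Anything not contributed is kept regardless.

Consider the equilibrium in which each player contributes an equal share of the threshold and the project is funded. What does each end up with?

35 points

Equal share of the threshold: 21/7 = 3.
At this profile no one gains by cutting their contribution: any cut drops the total below 21, the project is cancelled, contributions are refunded, and the deviator ends with 17, which is less than 17 − 3 + 21 = 35. Contributing more than 3 just wastes the excess. So contributing exactly 3 is a best response.
Each player's payoff: 17 − 3 + 21 = 35.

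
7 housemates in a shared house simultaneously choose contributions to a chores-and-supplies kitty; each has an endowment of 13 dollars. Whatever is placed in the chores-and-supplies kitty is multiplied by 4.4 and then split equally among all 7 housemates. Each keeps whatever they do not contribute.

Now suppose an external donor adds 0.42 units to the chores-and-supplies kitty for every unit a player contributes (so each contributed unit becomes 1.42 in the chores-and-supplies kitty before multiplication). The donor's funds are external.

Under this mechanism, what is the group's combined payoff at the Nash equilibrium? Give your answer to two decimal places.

91.00 dollars

With the mechanism, a contributed unit returns 4.4 × 1.42 / 7 = 0.8926 per unit of net cost — still below 1 — so contributing 0 remains dominant for every player.
Everyone keeps their endowment and the group total is 7 × 13 = 91.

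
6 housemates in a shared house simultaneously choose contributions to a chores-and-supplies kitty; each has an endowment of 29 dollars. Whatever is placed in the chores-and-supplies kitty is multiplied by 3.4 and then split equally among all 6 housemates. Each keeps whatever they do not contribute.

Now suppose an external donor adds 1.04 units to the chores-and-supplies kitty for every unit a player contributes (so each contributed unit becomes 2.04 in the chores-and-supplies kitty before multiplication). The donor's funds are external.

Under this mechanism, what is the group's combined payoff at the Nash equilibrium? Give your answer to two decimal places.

1206.86 dollars

Under the mechanism each unit contributed yields 3.4 × 2.04 / 6 = 1.1560 back to its contributor per unit of net cost, which exceeds 1, making full contribution the dominant choice for everyone.
So the Nash equilibrium is full contribution by all 6; the group earns 3.4 × 2.04 × 174 = 1206.86.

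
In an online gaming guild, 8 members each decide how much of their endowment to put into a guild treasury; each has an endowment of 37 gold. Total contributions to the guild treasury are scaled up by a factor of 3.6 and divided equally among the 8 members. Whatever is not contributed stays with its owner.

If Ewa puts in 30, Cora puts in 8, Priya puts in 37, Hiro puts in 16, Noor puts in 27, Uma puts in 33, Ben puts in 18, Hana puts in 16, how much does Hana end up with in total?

Total contributed: 30 + 8 + 37 + 16 + 27 + 33 + 18 + 16 = 185.
Each receives 3.6 × 185 / 8 = 83.25 from the guild treasury.
Hana keeps 37 − 16 = 21, so Hana's payoff is 21 + 83.25 = 104.25.

104.25 gold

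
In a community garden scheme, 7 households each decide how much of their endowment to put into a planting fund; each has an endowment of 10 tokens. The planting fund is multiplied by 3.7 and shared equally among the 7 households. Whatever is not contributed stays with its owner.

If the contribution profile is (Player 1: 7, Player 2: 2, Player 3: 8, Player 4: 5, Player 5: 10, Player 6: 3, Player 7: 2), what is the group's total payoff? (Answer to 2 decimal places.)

Total contributed: 7 + 2 + 8 + 5 + 10 + 3 + 2 = 37; total kept: 7 × 10 − 37 = 33.
The planting fund pays out 3.7 × 37 = 136.90 in aggregate.
Group total = 33 + 136.90 = 169.90.

169.90 tokens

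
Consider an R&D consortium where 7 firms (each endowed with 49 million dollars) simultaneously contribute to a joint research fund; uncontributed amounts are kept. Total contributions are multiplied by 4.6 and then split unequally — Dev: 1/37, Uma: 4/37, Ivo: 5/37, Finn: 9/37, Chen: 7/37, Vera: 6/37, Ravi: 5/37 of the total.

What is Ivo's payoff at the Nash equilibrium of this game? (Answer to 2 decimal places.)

79.46 million dollars

For player j, contributing a unit is worthwhile iff 4.6 × (j's share) ≥ 1, i.e. iff j's share is at least 0.2174.
Only Finn (9/37) clears that bar, contributing 49; the remaining 6 contribute 0. Total contributed: 49.
Ivo keeps 49 and receives 4.6 × 49 × 5/37 = 30.46 from the joint research fund, for a payoff of 79.46.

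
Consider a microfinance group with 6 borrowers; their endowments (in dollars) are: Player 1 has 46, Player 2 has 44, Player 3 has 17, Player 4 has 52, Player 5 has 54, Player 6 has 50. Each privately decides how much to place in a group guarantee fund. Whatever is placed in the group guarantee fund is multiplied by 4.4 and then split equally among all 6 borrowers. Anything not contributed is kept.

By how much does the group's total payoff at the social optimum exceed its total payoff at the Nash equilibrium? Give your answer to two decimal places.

894.20 dollars

The private return per contributed unit is 4.4/6 = 0.7333 < 1 for every player regardless of endowment, so the Nash equilibrium is zero contribution and the group total is Σ E_j = 46 + 44 + 17 + 52 + 54 + 50 = 263.
Each contributed unit returns 4.400 to the group, so the social optimum is full contribution by everyone: group total = 4.400 × 263 = 1157.20.
Efficiency loss = (4.400 − 1) × 263 = 894.20.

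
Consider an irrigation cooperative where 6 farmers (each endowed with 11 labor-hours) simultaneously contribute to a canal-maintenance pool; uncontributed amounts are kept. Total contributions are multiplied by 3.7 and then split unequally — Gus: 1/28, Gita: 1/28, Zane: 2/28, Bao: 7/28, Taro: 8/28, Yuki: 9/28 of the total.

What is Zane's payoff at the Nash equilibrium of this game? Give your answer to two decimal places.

A player with share s gets back 3.7·s per unit contributed, so full contribution is dominant for anyone with s > 1/3.7 = 0.2703 and zero contribution is dominant for anyone below.
The shares above 0.2703 belong to Taro and Yuki, contributing 11 each; the remaining 4 contribute 0. Total contributed: 22.
Zane keeps 11 and receives 3.7 × 22 × 2/28 = 5.81 from the canal-maintenance pool, for a payoff of 16.81.

16.81 labor-hours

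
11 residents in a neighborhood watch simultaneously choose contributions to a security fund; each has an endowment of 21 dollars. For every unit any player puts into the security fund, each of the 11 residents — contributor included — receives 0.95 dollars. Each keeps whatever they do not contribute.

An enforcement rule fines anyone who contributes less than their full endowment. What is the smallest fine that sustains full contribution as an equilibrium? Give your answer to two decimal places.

Given the others contribute fully, the best deviation is to contribute 0 (any partial contribution still incurs the fine and gives up units whose private return 0.95 is below 1).
Deviating from 21 to 0 saves 21 dollars but forfeits the deviator's share of the drop in the security fund: 0.95 × 21 = 19.95.
So the deviation gain is 21 − 19.95 = 1.05, and the fine must be at least 1.05 dollars to wipe it out.

1.05 dollars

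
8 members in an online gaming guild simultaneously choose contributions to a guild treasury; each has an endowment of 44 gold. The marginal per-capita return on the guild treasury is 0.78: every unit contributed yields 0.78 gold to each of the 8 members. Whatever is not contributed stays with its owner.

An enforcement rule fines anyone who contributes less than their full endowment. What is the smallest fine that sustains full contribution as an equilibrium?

Given the others contribute fully, the best deviation is to contribute 0 (any partial contribution still incurs the fine and gives up units whose private return 0.78 is below 1).
Deviating from 44 to 0 saves 44 gold but forfeits the deviator's share of the drop in the guild treasury: 0.78 × 44 = 34.32.
So the deviation gain is 44 − 34.32 = 9.68, and the fine must be at least 9.68 gold to wipe it out.

9.68 gold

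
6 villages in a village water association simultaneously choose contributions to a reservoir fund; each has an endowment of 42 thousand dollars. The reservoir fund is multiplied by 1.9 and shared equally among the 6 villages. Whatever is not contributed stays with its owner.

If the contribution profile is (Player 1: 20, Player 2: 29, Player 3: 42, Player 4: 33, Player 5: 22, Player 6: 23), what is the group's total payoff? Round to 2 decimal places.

404.10 thousand dollars

Total contributed: 20 + 29 + 42 + 33 + 22 + 23 = 169; total kept: 6 × 42 − 169 = 83.
The reservoir fund pays out 1.9 × 169 = 321.10 in aggregate.
Group total = 83 + 321.10 = 404.10.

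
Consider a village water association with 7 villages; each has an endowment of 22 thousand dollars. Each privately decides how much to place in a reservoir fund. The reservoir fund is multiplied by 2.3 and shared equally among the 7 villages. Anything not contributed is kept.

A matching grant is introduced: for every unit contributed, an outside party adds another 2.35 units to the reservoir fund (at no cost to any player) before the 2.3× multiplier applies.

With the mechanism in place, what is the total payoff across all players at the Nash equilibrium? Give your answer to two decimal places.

1186.57 thousand dollars

The effective private return per unit is now 2.3 × 3.35 / 7 = 1.1007 > 1, so every player's dominant strategy flips to full contribution.
So the Nash equilibrium is full contribution by all 7; the group earns 2.3 × 3.35 × 154 = 1186.57.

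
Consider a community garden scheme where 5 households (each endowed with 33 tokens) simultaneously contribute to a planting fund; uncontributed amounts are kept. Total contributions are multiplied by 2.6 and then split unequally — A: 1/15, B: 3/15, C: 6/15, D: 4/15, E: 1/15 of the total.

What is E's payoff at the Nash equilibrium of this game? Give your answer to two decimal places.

38.72 tokens

Player j's private return per contributed unit is 2.6 × (j's share). Contributing is weakly dominant for j when that share is at least 1/2.6 = 0.3846, and contributing 0 is dominant otherwise.
Only C (6/15) clears that bar, contributing 33; the remaining 4 contribute 0. Total contributed: 33.
E keeps 33 and receives 2.6 × 33 × 1/15 = 5.72 from the planting fund, for a payoff of 38.72.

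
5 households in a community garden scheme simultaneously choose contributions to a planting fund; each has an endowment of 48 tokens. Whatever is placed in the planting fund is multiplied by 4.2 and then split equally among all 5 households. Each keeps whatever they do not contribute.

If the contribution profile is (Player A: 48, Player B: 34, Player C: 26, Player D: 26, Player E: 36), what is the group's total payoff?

Total contributed: 48 + 34 + 26 + 26 + 36 = 170; total kept: 5 × 48 − 170 = 70.
The planting fund pays out 4.2 × 170 = 714.00 in aggregate.
Group total = 70 + 714.00 = 784.00.

784.00 tokens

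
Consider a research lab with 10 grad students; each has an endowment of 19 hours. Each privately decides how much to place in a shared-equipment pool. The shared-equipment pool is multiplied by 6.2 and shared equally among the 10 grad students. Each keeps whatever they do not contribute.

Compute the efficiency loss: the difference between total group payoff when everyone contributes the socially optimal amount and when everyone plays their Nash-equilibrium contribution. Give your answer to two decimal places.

988.00 hours

Each contributed unit returns 6.2/10 = 0.6200 to its contributor — below 1 — so contributing 0 is dominant for every player. At the Nash equilibrium everyone keeps their 19, and the group total is 10 × 19 = 190.
Each contributed unit returns 6.200 to the group as a whole (0.6200 to each of 10 players), which exceeds 1, so the social optimum is full contribution: group total = 6.200 × 190 = 1178.00.
Efficiency loss = 1178.00 − 190 = 988.00.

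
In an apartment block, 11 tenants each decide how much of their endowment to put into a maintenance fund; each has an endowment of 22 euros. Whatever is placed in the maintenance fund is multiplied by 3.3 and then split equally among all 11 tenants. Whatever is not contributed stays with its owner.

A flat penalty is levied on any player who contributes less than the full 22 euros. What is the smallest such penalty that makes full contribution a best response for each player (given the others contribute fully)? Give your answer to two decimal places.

Given the others contribute fully, the best deviation is to contribute 0 (any partial contribution still incurs the fine and gives up units whose private return 0.3000 is below 1).
Deviating from 22 to 0 saves 22 euros but forfeits the deviator's share of the drop in the maintenance fund: 3.3/11 × 22 = 6.60.
So the deviation gain is 22 − 6.60 = 15.40, and the fine must be at least 15.40 euros to wipe it out.

15.40 euros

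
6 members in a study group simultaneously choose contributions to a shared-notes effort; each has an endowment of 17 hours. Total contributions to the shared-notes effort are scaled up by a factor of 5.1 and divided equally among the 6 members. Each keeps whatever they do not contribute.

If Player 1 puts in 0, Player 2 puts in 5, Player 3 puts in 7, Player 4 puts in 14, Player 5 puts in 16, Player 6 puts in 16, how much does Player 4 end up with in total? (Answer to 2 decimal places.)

Total contributed: 0 + 5 + 7 + 14 + 16 + 16 = 58.
Each receives 5.1 × 58 / 6 = 49.30 from the shared-notes effort.
Player 4 keeps 17 − 14 = 3, so Player 4's payoff is 3 + 49.30 = 52.30.

52.30 hours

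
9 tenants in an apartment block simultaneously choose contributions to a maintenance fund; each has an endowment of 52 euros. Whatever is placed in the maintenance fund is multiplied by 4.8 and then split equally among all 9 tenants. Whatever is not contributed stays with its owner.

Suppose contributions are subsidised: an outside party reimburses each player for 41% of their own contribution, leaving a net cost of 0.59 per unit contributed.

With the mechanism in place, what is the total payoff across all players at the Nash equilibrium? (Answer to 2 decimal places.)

With the mechanism, a contributed unit returns (4.8/9) / 0.59 = 0.9040 per unit of net cost — still below 1 — so contributing 0 remains dominant for every player.
At the Nash equilibrium no one contributes; group total payoff = 9 × 52 = 468.

468.00 euros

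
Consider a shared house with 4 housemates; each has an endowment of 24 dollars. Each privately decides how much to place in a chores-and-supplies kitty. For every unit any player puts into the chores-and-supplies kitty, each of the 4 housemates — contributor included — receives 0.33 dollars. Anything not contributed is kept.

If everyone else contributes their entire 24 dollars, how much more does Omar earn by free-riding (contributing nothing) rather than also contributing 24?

Switching from a contribution of 24 to 0 lets Omar keep an extra 24 dollars, but lowers the chores-and-supplies kitty by 24, which costs Omar their own share of that drop: 0.33 × 24 = 7.92.
Net gain = 24 − 7.92 = 16.08. The private return per contributed unit (0.33) is below 1, so free-riding is indeed the best response regardless of what the others do.

16.08 dollars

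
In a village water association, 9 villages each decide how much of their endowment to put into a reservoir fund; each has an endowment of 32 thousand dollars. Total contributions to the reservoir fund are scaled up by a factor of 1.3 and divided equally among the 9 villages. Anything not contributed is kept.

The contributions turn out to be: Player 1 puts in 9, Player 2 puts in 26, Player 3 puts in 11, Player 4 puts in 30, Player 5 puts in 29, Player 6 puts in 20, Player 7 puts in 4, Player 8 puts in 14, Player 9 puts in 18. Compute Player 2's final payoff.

Total contributed: 9 + 26 + 11 + 30 + 29 + 20 + 4 + 14 + 18 = 161.
Each receives 1.3 × 161 / 9 = 23.26 from the reservoir fund.
Player 2 keeps 32 − 26 = 6, so Player 2's payoff is 6 + 23.26 = 29.26.

29.26 thousand dollars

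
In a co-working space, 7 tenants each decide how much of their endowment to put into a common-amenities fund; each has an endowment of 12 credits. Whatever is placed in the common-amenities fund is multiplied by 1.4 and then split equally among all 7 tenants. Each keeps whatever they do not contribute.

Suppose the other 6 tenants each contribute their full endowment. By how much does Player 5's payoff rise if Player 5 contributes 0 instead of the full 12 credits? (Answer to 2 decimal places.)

Switching from a contribution of 12 to 0 lets Player 5 keep an extra 12 credits, but lowers the common-amenities fund by 12, which costs Player 5 their own share of that drop: 1.4/7 × 12 = 2.40.
Net gain = 12 − 2.40 = 9.60. The private return per contributed unit (0.2000) is below 1, so free-riding is indeed the best response regardless of what the others do.

9.60 credits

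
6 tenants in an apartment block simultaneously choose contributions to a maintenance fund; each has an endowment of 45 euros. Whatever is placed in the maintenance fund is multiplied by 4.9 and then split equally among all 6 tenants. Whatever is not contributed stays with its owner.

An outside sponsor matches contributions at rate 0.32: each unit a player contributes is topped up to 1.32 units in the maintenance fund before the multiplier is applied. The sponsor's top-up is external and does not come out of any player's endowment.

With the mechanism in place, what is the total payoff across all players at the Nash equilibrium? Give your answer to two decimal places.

The effective private return per unit is now 4.9 × 1.32 / 6 = 1.0780 > 1, so every player's dominant strategy flips to full contribution.
At the Nash equilibrium everyone contributes 45. Group total payoff = 4.9 × 1.32 × 270 = 1746.36.

1746.36 euros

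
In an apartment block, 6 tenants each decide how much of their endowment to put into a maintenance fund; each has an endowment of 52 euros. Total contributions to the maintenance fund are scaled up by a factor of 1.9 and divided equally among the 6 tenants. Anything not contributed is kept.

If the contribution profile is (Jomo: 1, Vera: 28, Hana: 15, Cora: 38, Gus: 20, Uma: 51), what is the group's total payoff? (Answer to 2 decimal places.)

449.70 euros

Total contributed: 1 + 28 + 15 + 38 + 20 + 51 = 153; total kept: 6 × 52 − 153 = 159.
The maintenance fund pays out 1.9 × 153 = 290.70 in aggregate.
Group total = 159 + 290.70 = 449.70.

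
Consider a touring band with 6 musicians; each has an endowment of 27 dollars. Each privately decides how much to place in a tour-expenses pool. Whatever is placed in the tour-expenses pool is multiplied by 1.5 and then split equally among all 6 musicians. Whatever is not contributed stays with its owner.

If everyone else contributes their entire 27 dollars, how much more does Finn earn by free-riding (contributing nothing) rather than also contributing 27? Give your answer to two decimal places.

Switching from a contribution of 27 to 0 lets Finn keep an extra 27 dollars, but lowers the tour-expenses pool by 27, which costs Finn their own share of that drop: 1.5/6 × 27 = 6.75.
Net gain = 27 − 6.75 = 20.25. The private return per contributed unit (0.2500) is below 1, so free-riding is indeed the best response regardless of what the others do.

20.25 dollars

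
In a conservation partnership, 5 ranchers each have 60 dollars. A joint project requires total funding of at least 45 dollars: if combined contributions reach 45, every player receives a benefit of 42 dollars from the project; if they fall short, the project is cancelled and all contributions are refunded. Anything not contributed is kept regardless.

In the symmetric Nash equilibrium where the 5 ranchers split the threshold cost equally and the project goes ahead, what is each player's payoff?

93 dollars

Equal share of the threshold: 45/5 = 9.
At this profile no one gains by cutting their contribution: any cut drops the total below 45, the project is cancelled, contributions are refunded, and the deviator ends with 60, which is less than 60 − 9 + 42 = 93. Contributing more than 9 just wastes the excess. So contributing exactly 9 is a best response.
Each player's payoff: 60 − 9 + 42 = 93.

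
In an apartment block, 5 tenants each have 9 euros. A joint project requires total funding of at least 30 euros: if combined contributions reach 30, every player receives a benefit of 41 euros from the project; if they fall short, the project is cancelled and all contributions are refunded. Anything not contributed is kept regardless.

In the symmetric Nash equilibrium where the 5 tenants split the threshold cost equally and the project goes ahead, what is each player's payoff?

44 euros

Equal share of the threshold: 30/5 = 6.
At this profile no one gains by cutting their contribution: any cut drops the total below 30, the project is cancelled, contributions are refunded, and the deviator ends with 9, which is less than 9 − 6 + 41 = 44. Contributing more than 6 just wastes the excess. So contributing exactly 6 is a best response.
Each player's payoff: 9 − 6 + 41 = 44.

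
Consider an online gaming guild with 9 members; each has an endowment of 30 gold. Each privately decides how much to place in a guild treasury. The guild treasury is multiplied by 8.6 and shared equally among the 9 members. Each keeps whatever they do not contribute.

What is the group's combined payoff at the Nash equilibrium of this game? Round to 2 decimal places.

270.00 gold

Each contributed unit returns 8.6/9 = 0.9556 to its contributor — below 1 — so contributing 0 is dominant for every player. At the Nash equilibrium everyone keeps their 30, and the group total is 9 × 30 = 270.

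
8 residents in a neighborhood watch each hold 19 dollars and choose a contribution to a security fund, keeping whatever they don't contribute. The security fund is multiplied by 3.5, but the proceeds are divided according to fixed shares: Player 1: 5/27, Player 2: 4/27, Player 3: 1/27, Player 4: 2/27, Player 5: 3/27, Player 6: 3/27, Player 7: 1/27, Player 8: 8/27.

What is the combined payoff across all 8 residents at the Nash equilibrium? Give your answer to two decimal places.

Player j's private return per contributed unit is 3.5 × (j's share). Contributing is weakly dominant for j when that share is at least 1/3.5 = 0.2857, and contributing 0 is dominant otherwise.
The only share above 0.2857 is Player 8's 8/27, contributing 19; the remaining 7 contribute 0. Total contributed: 19.
The security fund pays out 3.5 × 19 = 66.50 in total (split across the unequal shares, but the aggregate is all that matters for the group sum).
The 7 free-riders keep 19 each, adding 133. Group total = 133 + 66.50 = 199.50.

199.50 dollars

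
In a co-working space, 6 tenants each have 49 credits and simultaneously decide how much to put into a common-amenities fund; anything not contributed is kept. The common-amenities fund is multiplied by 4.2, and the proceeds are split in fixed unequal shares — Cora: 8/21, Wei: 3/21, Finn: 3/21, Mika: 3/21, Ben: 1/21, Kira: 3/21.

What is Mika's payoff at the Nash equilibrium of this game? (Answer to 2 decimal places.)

78.40 credits

A player with share s gets back 4.2·s per unit contributed, so full contribution is dominant for anyone with s > 1/4.2 = 0.2381 and zero contribution is dominant for anyone below.
Only Cora (8/21) clears that bar, contributing 49; the remaining 5 contribute 0. Total contributed: 49.
Mika keeps 49 and receives 4.2 × 49 × 3/21 = 29.40 from the common-amenities fund, for a payoff of 78.40.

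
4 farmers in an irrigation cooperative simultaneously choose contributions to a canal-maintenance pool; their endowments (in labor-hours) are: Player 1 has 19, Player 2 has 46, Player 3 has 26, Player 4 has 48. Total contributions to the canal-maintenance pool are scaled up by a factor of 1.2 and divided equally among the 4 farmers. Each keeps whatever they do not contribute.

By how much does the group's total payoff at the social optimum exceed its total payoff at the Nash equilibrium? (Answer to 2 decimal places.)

The private return per contributed unit is 1.2/4 = 0.3000 < 1 for every player regardless of endowment, so the Nash equilibrium is zero contribution and the group total is Σ E_j = 19 + 46 + 26 + 48 = 139.
Each contributed unit returns 1.200 to the group, so the social optimum is full contribution by everyone: group total = 1.200 × 139 = 166.80.
Efficiency loss = (1.200 − 1) × 139 = 27.80.

27.80 labor-hours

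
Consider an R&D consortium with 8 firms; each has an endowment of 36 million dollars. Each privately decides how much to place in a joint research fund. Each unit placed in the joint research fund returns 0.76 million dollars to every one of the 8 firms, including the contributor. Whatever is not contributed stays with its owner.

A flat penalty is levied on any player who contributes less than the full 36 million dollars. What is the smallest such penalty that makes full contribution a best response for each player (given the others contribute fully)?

8.64 million dollars

Given the others contribute fully, the best deviation is to contribute 0 (any partial contribution still incurs the fine and gives up units whose private return 0.76 is below 1).
Deviating from 36 to 0 saves 36 million dollars but forfeits the deviator's share of the drop in the joint research fund: 0.76 × 36 = 27.36.
So the deviation gain is 36 − 27.36 = 8.64, and the fine must be at least 8.64 million dollars to wipe it out.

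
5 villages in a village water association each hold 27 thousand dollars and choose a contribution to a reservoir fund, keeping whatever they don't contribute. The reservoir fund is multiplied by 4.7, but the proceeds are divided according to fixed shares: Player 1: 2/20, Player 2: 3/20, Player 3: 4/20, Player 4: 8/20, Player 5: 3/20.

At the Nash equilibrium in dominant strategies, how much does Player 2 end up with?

Each unit j contributes comes back to j as 4.7 × (j's share), so j prefers to contribute only if that share exceeds 1/4.7 = 0.2128; otherwise keeping the unit dominates.
The only share above 0.2128 is Player 4's 8/20, contributing 27; the remaining 4 contribute 0. Total contributed: 27.
Player 2 keeps 27 and receives 4.7 × 27 × 3/20 = 19.04 from the reservoir fund, for a payoff of 46.04.

46.04 thousand dollars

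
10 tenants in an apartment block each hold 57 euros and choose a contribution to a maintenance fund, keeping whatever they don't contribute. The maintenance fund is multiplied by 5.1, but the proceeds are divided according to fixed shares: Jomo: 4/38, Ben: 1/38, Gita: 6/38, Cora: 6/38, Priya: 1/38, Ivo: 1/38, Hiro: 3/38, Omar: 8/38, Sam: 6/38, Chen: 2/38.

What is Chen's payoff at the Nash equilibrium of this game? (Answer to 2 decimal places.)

A player with share s gets back 5.1·s per unit contributed, so full contribution is dominant for anyone with s > 1/5.1 = 0.1961 and zero contribution is dominant for anyone below.
Only Omar (8/38) clears that bar, contributing 57; the remaining 9 contribute 0. Total contributed: 57.
Chen keeps 57 and receives 5.1 × 57 × 2/38 = 15.30 from the maintenance fund, for a payoff of 72.30.

72.30 euros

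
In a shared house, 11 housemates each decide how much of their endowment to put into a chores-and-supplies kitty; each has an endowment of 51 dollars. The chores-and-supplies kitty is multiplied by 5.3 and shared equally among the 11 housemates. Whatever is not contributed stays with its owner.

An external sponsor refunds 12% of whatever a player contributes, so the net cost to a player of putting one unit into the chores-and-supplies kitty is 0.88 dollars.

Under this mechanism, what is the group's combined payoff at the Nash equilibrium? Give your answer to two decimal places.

561.00 dollars

Even with the mechanism, each unit contributed returns only (5.3/11) / 0.88 = 0.5475 per unit of net cost, so contributing nothing is still dominant.
Everyone keeps their endowment and the group total is 11 × 51 = 561.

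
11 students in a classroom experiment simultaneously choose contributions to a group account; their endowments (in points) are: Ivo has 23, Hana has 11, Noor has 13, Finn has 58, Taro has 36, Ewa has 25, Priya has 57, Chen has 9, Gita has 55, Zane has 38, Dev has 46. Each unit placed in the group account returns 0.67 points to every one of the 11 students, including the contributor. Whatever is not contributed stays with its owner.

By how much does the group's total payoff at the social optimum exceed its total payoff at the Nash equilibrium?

The private return per contributed unit is 0.67 < 1 for everyone, so the Nash equilibrium is zero contribution and the group total is Σ E_j = 23 + 11 + 13 + 58 + 36 + 25 + 57 + 9 + 55 + 38 + 46 = 371.
Each contributed unit returns 7.370 to the group, so the social optimum is full contribution by everyone: group total = 7.370 × 371 = 2734.27.
Efficiency loss = (7.370 − 1) × 371 = 2363.27.

2363.27 points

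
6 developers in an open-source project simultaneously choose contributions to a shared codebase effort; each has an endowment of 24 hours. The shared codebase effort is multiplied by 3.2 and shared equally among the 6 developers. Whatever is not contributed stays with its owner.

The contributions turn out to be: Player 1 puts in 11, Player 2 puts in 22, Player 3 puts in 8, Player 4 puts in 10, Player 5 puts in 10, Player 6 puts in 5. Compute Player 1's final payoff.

48.20 hours

Total contributed: 11 + 22 + 8 + 10 + 10 + 5 = 66.
Each receives 3.2 × 66 / 6 = 35.20 from the shared codebase effort.
Player 1 keeps 24 − 11 = 13, so Player 1's payoff is 13 + 35.20 = 48.20.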